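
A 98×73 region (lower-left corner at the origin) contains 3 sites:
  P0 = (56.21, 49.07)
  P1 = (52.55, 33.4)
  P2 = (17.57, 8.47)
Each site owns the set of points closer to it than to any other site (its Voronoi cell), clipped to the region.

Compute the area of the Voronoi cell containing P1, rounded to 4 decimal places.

Area of P1's cell: 2523.7413

1. box [0,98]×[0,73]: [(0, 0) (98, 0) (98, 73) (0, 73)]
2. ⊥bis P1·P0 via (54.38,41.235): [(0, 53.9364) (0, 0) (98, 0) (98, 31.0468)]  |A|=4164.176
3. ⊥bis P1·P2 via (35.06,20.935): [(13.8448, 50.7027) (49.9802, 0) (98, 0) (98, 31.0468)]  |A|=2523.7413
4. canonical 4-gon: [(13.8448, 50.7027) (49.9802, 0) (98, 0) (98, 31.0468)]
5. shoelace: 2523.7413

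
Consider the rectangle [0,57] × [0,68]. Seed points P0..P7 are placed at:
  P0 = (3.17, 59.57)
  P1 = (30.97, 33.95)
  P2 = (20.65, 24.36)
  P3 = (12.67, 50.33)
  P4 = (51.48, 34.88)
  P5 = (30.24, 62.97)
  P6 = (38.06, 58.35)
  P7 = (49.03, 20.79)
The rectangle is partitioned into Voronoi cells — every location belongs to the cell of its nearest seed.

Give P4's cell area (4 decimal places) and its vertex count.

1. box [0,57]×[0,68]: [(0, 0) (57, 0) (57, 68) (0, 68)]
2. ⊥bis P4·P0 via (27.325,47.225): [(3.1895, 0) (57, 0) (57, 68) (37.9426, 68)]  |A|=2477.5091
3. ⊥bis P4·P1 via (41.225,34.415): [(42.7855, 0) (57, 0) (57, 68) (39.7021, 68)]  |A|=1071.4204
4. ⊥bis P4·P2 via (36.065,29.62): [(42.2665, 11.4458) (46.1721, 0) (57, 0) (57, 68) (39.7021, 68)]  |A|=1052.0391
5. ⊥bis P4·P3 via (32.075,42.605): [(39.956, 62.4018) (42.2665, 11.4458) (46.1721, 0) (57, 0) (57, 68) (42.1846, 68)]  |A|=1045.0905
6. ⊥bis P4·P5 via (40.86,48.925): [(40.5768, 48.7108) (42.2665, 11.4458) (46.1721, 0) (57, 0) (57, 61.1291)]  |A|=828.7874
7. ⊥bis P4·P6 via (44.77,46.615): [(40.7754, 44.3309) (42.2665, 11.4458) (46.1721, 0) (57, 0) (57, 53.608)]  |A|=730.5746
8. ⊥bis P4·P7 via (50.255,27.835): [(40.7754, 44.3309) (41.454, 29.3653) (57, 26.6622) (57, 53.608)]  |A|=334.0036
9. canonical 4-gon: [(40.7754, 44.3309) (41.454, 29.3653) (57, 26.6622) (57, 53.608)]
10. shoelace: 334.0036

Area of P4's cell: 334.0036 (4 vertices)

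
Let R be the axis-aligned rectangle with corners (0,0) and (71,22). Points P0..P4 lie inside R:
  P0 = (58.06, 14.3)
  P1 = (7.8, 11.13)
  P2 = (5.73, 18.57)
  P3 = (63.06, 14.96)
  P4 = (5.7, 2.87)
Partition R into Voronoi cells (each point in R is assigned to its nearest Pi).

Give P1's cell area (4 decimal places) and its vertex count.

1. box [0,71]×[0,22]: [(0, 0) (71, 0) (71, 22) (0, 22)]
2. ⊥bis P1·P0 via (32.93,12.715): [(0, 0) (33.732, 0) (32.3444, 22) (0, 22)]  |A|=726.8397
3. ⊥bis P1·P2 via (6.765,14.85): [(0, 12.9678) (0, 0) (33.732, 0) (32.3464, 21.9674)]  |A|=580.233
4. ⊥bis P1·P3 via (35.43,13.045): [(0, 12.9678) (0, 0) (33.732, 0) (32.3464, 21.9674)]  |A|=580.233
5. ⊥bis P1·P4 via (6.75,7): [(0, 12.9678) (0, 8.7161) (33.723, 0.1425) (32.3464, 21.9674)]  |A|=430.8638
6. canonical 4-gon: [(0, 12.9678) (0, 8.7161) (33.723, 0.1425) (32.3464, 21.9674)]
7. shoelace: 430.8638

Area of P1's cell: 430.8638 (4 vertices)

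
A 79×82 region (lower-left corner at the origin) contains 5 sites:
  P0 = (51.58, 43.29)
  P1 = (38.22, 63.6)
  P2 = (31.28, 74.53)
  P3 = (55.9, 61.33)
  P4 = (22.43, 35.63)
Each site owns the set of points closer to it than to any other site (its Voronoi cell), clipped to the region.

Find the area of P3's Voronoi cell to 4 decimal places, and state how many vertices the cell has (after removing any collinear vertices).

Area of P3's cell: 996.4092 (5 vertices)

1. box [0,79]×[0,82]: [(0, 0) (79, 0) (79, 82) (0, 82)]
2. ⊥bis P3·P0 via (53.74,52.31): [(0, 65.179) (79, 46.261) (79, 82) (0, 82)]  |A|=2076.1182
3. ⊥bis P3·P1 via (47.06,62.465): [(45.9943, 54.1648) (79, 46.261) (79, 82) (49.5682, 82)]  |A|=999.4142
4. ⊥bis P3·P2 via (43.59,67.93): [(49.0752, 78.1608) (45.9943, 54.1648) (79, 46.261) (79, 82) (51.1336, 82)]  |A|=996.4092
5. ⊥bis P3·P4 via (39.165,48.48): [(49.0752, 78.1608) (45.9943, 54.1648) (79, 46.261) (79, 82) (51.1336, 82)]  |A|=996.4092
6. canonical 5-gon: [(49.0752, 78.1608) (45.9943, 54.1648) (79, 46.261) (79, 82) (51.1336, 82)]
7. shoelace: 996.4092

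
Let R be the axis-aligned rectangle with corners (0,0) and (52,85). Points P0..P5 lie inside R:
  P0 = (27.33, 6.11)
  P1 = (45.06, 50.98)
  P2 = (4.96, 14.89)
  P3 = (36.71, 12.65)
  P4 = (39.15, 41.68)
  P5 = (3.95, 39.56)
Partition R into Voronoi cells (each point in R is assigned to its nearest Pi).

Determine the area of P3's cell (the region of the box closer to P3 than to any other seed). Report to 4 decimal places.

1. box [0,52]×[0,85]: [(0, 0) (52, 0) (52, 85) (0, 85)]
2. ⊥bis P3·P0 via (32.02,9.38): [(0, 55.3047) (38.56, 0) (52, 0) (52, 85) (0, 85)]  |A|=3353.7252
3. ⊥bis P3·P1 via (40.885,31.815): [(11.9887, 38.1099) (38.56, 0) (52, 0) (52, 29.3937)]  |A|=844.1379
4. ⊥bis P3·P2 via (20.835,13.77): [(22.3923, 35.8435) (21.5815, 24.3514) (38.56, 0) (52, 0) (52, 29.3937)]  |A|=783.4391
5. ⊥bis P3·P4 via (37.93,27.165): [(21.8752, 28.5144) (21.5815, 24.3514) (38.56, 0) (52, 0) (52, 25.9824)]  |A|=621.8908
6. ⊥bis P3·P5 via (20.33,26.105): [(22.2811, 28.4803) (21.8345, 27.9365) (21.5815, 24.3514) (38.56, 0) (52, 0) (52, 25.9824)]  |A|=621.7728
7. canonical 6-gon: [(22.2811, 28.4803) (21.8345, 27.9365) (21.5815, 24.3514) (38.56, 0) (52, 0) (52, 25.9824)]
8. shoelace: 621.7728

Area of P3's cell: 621.7728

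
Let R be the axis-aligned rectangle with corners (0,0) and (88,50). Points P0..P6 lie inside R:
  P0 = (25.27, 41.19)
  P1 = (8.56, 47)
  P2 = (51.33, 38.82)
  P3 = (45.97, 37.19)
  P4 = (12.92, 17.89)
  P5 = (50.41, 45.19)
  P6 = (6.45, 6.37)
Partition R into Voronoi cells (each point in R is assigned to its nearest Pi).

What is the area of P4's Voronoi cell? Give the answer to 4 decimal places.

Area of P4's cell: 822.2756

1. box [0,88]×[0,50]: [(0, 0) (88, 0) (88, 50) (0, 50)]
2. ⊥bis P4·P0 via (19.095,29.54): [(0, 39.6612) (0, 0) (74.8263, 0)]  |A|=1483.85
3. ⊥bis P4·P1 via (10.74,32.445): [(12.981, 32.7807) (0, 30.8364) (0, 0) (74.8263, 0)]  |A|=1426.5726
4. ⊥bis P4·P2 via (32.125,28.355): [(36.5089, 20.3099) (12.981, 32.7807) (0, 30.8364) (0, 0) (47.5759, 0)]  |A|=1149.8459
5. ⊥bis P4·P3 via (29.445,27.54): [(32.3932, 22.4914) (12.981, 32.7807) (0, 30.8364) (0, 0) (45.5274, 0)]  |A|=1097.0855
6. ⊥bis P4·P5 via (31.665,31.54): [(32.3932, 22.4914) (12.981, 32.7807) (0, 30.8364) (0, 0) (45.5274, 0)]  |A|=1097.0855
7. ⊥bis P4·P6 via (9.685,12.13): [(32.3932, 22.4914) (12.981, 32.7807) (0, 30.8364) (0, 17.5694) (31.2828, 0) (45.5274, 0)]  |A|=822.2756
8. canonical 6-gon: [(32.3932, 22.4914) (12.981, 32.7807) (0, 30.8364) (0, 17.5694) (31.2828, 0) (45.5274, 0)]
9. shoelace: 822.2756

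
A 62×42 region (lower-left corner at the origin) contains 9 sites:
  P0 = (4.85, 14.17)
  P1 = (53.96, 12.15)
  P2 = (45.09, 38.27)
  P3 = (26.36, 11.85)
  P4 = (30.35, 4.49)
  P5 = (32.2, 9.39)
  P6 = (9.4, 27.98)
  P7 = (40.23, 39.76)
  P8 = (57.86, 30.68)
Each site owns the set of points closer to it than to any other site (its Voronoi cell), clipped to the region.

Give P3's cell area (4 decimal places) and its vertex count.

1. box [0,62]×[0,42]: [(0, 0) (62, 0) (62, 42) (0, 42)]
2. ⊥bis P3·P0 via (15.605,13.01): [(14.2018, 0) (62, 0) (62, 42) (18.7318, 42)]  |A|=1912.3954
3. ⊥bis P3·P1 via (40.16,12): [(14.2018, 0) (40.2904, 0) (39.8339, 42) (18.7318, 42)]  |A|=991.0067
4. ⊥bis P3·P2 via (35.725,25.06): [(18.2415, 37.4546) (14.2018, 0) (40.2904, 0) (40.0514, 21.9929)]  |A|=726.553
5. ⊥bis P3·P4 via (28.355,8.17): [(18.2415, 37.4546) (14.2587, 0.5281) (40.1322, 14.5547) (40.0514, 21.9929)]  |A|=530.2642
6. ⊥bis P3·P5 via (29.28,10.62): [(35.4459, 25.2578) (18.2415, 37.4546) (14.2587, 0.5281) (28.2163, 8.0948)]  |A|=434.3626
7. ⊥bis P3·P6 via (17.88,19.915): [(35.4459, 25.2578) (27.9891, 30.5443) (16.154, 18.1002) (14.2587, 0.5281) (28.2163, 8.0948)]  |A|=332.8208
8. ⊥bis P3·P7 via (33.295,25.805): [(35.2642, 24.8264) (26.6313, 29.1166) (16.154, 18.1002) (14.2587, 0.5281) (28.2163, 8.0948)]  |A|=321.6567
9. ⊥bis P3·P8 via (42.11,21.265): [(35.2642, 24.8264) (26.6313, 29.1166) (16.154, 18.1002) (14.2587, 0.5281) (28.2163, 8.0948)]  |A|=321.6567
10. canonical 5-gon: [(35.2642, 24.8264) (26.6313, 29.1166) (16.154, 18.1002) (14.2587, 0.5281) (28.2163, 8.0948)]
11. shoelace: 321.6567

Area of P3's cell: 321.6567 (5 vertices)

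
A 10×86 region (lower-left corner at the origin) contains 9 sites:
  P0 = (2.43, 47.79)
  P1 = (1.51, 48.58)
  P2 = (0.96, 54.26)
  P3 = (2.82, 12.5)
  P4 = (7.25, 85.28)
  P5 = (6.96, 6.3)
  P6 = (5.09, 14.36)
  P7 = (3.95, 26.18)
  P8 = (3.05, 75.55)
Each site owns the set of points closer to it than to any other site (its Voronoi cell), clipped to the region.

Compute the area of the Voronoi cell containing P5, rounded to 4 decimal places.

1. box [0,10]×[0,86]: [(0, 0) (10, 0) (10, 86) (0, 86)]
2. ⊥bis P5·P0 via (4.695,27.045): [(0, 26.5324) (0, 0) (10, 0) (10, 27.6242)]  |A|=270.783
3. ⊥bis P5·P1 via (4.235,27.44): [(0, 26.5324) (0, 0) (10, 0) (10, 27.6242)]  |A|=270.783
4. ⊥bis P5·P2 via (3.96,30.28): [(0, 26.5324) (0, 0) (10, 0) (10, 27.6242)]  |A|=270.783
5. ⊥bis P5·P3 via (4.89,9.4): [(0, 6.1347) (0, 0) (10, 0) (10, 12.8122)]  |A|=94.7345
6. ⊥bis P5·P4 via (7.105,45.79): [(0, 6.1347) (0, 0) (10, 0) (10, 12.8122)]  |A|=94.7345
7. ⊥bis P5·P6 via (6.025,10.33): [(6.42, 10.4216) (0, 6.1347) (0, 0) (10, 0) (10, 11.2522)]  |A|=91.9423
8. ⊥bis P5·P7 via (5.455,16.24): [(6.42, 10.4216) (0, 6.1347) (0, 0) (10, 0) (10, 11.2522)]  |A|=91.9423
9. ⊥bis P5·P8 via (5.005,40.925): [(6.42, 10.4216) (0, 6.1347) (0, 0) (10, 0) (10, 11.2522)]  |A|=91.9423
10. canonical 5-gon: [(6.42, 10.4216) (0, 6.1347) (0, 0) (10, 0) (10, 11.2522)]
11. shoelace: 91.9423

Area of P5's cell: 91.9423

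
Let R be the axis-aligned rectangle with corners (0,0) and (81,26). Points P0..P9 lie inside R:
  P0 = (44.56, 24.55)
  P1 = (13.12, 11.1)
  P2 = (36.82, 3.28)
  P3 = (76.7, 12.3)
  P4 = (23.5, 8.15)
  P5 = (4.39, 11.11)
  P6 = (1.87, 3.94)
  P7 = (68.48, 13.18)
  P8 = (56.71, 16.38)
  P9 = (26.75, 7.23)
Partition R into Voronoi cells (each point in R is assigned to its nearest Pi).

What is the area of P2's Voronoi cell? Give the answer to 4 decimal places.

1. box [0,81]×[0,26]: [(0, 0) (81, 0) (81, 26) (0, 26)]
2. ⊥bis P2·P0 via (40.69,13.915): [(0, 0) (78.9293, 0) (7.4797, 26) (0, 26)]  |A|=1123.3164
3. ⊥bis P2·P1 via (24.97,7.19): [(22.5976, 0) (78.9293, 0) (28.6363, 18.3013)]  |A|=515.4707
4. ⊥bis P2·P3 via (56.76,7.79): [(22.5976, 0) (58.5219, 0) (56.6917, 8.0921) (28.6363, 18.3013)]  |A|=432.9015
5. ⊥bis P2·P4 via (30.16,5.715): [(28.0705, 0) (58.5219, 0) (56.6917, 8.0921) (34.0425, 16.334)]  |A|=332.7941
6. ⊥bis P2·P5 via (20.605,7.195): [(28.0705, 0) (58.5219, 0) (56.6917, 8.0921) (34.0425, 16.334)]  |A|=332.7941
7. ⊥bis P2·P6 via (19.345,3.61): [(28.0705, 0) (58.5219, 0) (56.6917, 8.0921) (34.0425, 16.334)]  |A|=332.7941
8. ⊥bis P2·P7 via (52.65,8.23): [(28.0705, 0) (55.2235, 0) (52.1797, 9.734) (34.0425, 16.334)]  |A|=299.9876
9. ⊥bis P2·P8 via (46.765,9.83): [(28.0705, 0) (53.2393, 0) (45.1414, 12.2952) (34.0425, 16.334)]  |A|=257.4317
10. ⊥bis P2·P9 via (31.785,5.255): [(29.7237, 0) (53.2393, 0) (45.1414, 12.2952) (35.8699, 15.669)]  |A|=227.5692
11. canonical 4-gon: [(29.7237, 0) (53.2393, 0) (45.1414, 12.2952) (35.8699, 15.669)]
12. shoelace: 227.5692

Area of P2's cell: 227.5692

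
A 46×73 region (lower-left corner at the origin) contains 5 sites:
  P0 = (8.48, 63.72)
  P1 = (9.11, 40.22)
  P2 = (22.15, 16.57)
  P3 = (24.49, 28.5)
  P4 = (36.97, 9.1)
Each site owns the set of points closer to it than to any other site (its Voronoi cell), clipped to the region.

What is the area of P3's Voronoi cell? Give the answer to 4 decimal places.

1. box [0,46]×[0,73]: [(0, 0) (46, 0) (46, 73) (0, 73)]
2. ⊥bis P3·P0 via (16.485,46.11): [(0, 38.6164) (0, 0) (46, 0) (46, 59.5267)]  |A|=2257.2905
3. ⊥bis P3·P1 via (16.8,34.36): [(30.6661, 52.5563) (0, 12.3136) (0, 0) (46, 0) (46, 59.5267)]  |A|=1853.9878
4. ⊥bis P3·P2 via (23.32,22.535): [(30.6661, 52.5563) (9.8085, 25.1852) (46, 18.0865) (46, 59.5267)]  |A|=887.0517
5. ⊥bis P3·P4 via (30.73,18.8): [(30.6661, 52.5563) (9.8085, 25.1852) (33.448, 20.5485) (46, 28.6232) (46, 59.5267)]  |A|=820.923
6. canonical 5-gon: [(30.6661, 52.5563) (9.8085, 25.1852) (33.448, 20.5485) (46, 28.6232) (46, 59.5267)]
7. shoelace: 820.923

Area of P3's cell: 820.9230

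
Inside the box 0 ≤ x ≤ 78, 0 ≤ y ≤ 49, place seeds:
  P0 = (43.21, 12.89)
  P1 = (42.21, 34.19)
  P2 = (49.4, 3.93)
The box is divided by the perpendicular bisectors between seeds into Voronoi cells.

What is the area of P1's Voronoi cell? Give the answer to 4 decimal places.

Area of P1's cell: 1993.4629

1. box [0,78]×[0,49]: [(0, 0) (78, 0) (78, 49) (0, 49)]
2. ⊥bis P1·P0 via (42.71,23.54): [(0, 21.5348) (78, 25.1968) (78, 49) (0, 49)]  |A|=1999.4659
3. ⊥bis P1·P2 via (45.805,19.06): [(0, 21.5348) (70.0646, 24.8243) (78, 26.7098) (78, 49) (0, 49)]  |A|=1993.4629
4. canonical 5-gon: [(0, 21.5348) (70.0646, 24.8243) (78, 26.7098) (78, 49) (0, 49)]
5. shoelace: 1993.4629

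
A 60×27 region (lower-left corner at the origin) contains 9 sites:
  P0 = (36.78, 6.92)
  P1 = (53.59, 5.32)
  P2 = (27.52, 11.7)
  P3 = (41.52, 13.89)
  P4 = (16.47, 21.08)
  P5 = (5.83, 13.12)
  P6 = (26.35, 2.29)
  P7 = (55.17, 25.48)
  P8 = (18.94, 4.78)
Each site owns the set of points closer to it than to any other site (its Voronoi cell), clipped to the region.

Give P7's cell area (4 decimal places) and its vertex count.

Area of P7's cell: 151.1164 (4 vertices)

1. box [0,60]×[0,27]: [(0, 0) (60, 0) (60, 27) (0, 27)]
2. ⊥bis P7·P0 via (45.975,16.2): [(60, 2.3035) (60, 27) (35.0752, 27)]  |A|=307.7786
3. ⊥bis P7·P1 via (54.38,15.4): [(46.1298, 16.0466) (60, 14.9595) (60, 27) (35.0752, 27)]  |A|=220.0076
4. ⊥bis P7·P2 via (41.345,18.59): [(39.1814, 22.9314) (46.1298, 16.0466) (60, 14.9595) (60, 27) (37.1537, 27)]  |A|=215.7792
5. ⊥bis P7·P3 via (48.345,19.685): [(51.8125, 15.6012) (60, 14.9595) (60, 27) (42.1339, 27)]  |A|=151.1164
6. ⊥bis P7·P4 via (35.82,23.28): [(51.8125, 15.6012) (60, 14.9595) (60, 27) (42.1339, 27)]  |A|=151.1164
7. ⊥bis P7·P5 via (30.5,19.3): [(51.8125, 15.6012) (60, 14.9595) (60, 27) (42.1339, 27)]  |A|=151.1164
8. ⊥bis P7·P6 via (40.76,13.885): [(51.8125, 15.6012) (60, 14.9595) (60, 27) (42.1339, 27)]  |A|=151.1164
9. ⊥bis P7·P8 via (37.055,15.13): [(51.8125, 15.6012) (60, 14.9595) (60, 27) (42.1339, 27)]  |A|=151.1164
10. canonical 4-gon: [(51.8125, 15.6012) (60, 14.9595) (60, 27) (42.1339, 27)]
11. shoelace: 151.1164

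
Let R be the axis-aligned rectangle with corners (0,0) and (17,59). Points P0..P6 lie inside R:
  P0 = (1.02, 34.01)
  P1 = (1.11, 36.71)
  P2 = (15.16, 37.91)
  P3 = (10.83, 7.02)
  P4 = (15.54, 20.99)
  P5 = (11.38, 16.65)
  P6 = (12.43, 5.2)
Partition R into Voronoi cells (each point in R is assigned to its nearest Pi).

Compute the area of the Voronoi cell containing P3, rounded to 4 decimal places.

Area of P3's cell: 137.0054

1. box [0,17]×[0,59]: [(0, 0) (17, 0) (17, 59) (0, 59)]
2. ⊥bis P3·P0 via (5.925,20.515): [(0, 18.3615) (0, 0) (17, 0) (17, 24.5404)]  |A|=364.6658
3. ⊥bis P3·P1 via (5.97,21.865): [(0, 18.3615) (0, 0) (17, 0) (17, 24.5404)]  |A|=364.6658
4. ⊥bis P3·P2 via (12.995,22.465): [(11.7645, 22.6375) (0, 18.3615) (0, 0) (17, 0) (17, 21.9036)]  |A|=357.7633
5. ⊥bis P3·P4 via (13.185,14.005): [(0.1269, 18.4076) (0, 18.3615) (0, 0) (17, 0) (17, 12.7188)]  |A|=264.9318
6. ⊥bis P3·P5 via (11.105,11.835): [(0, 12.4692) (0, 0) (17, 0) (17, 11.4983)]  |A|=203.7243
7. ⊥bis P3·P6 via (11.63,6.11): [(0, 12.4692) (0, 0) (4.6799, 0) (17, 10.8309) (17, 11.4983)]  |A|=137.0054
8. canonical 5-gon: [(0, 12.4692) (0, 0) (4.6799, 0) (17, 10.8309) (17, 11.4983)]
9. shoelace: 137.0054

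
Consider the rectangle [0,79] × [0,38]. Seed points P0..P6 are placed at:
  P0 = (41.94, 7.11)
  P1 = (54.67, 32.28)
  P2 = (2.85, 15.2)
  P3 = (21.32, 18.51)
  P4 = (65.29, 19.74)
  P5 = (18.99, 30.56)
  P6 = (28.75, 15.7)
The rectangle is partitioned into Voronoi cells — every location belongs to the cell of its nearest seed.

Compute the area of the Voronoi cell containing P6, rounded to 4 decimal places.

Area of P6's cell: 362.1664

1. box [0,79]×[0,38]: [(0, 0) (79, 0) (79, 38) (0, 38)]
2. ⊥bis P6·P0 via (35.345,11.405): [(0, 0) (27.9175, 0) (52.665, 38) (0, 38)]  |A|=1531.0675
3. ⊥bis P6·P1 via (41.71,23.99): [(0, 0) (27.9175, 0) (42.6173, 22.5716) (32.7484, 38) (0, 38)]  |A|=1377.4267
4. ⊥bis P6·P2 via (15.8,15.45): [(16.0983, 0) (27.9175, 0) (42.6173, 22.5716) (32.7484, 38) (15.3647, 38)]  |A|=779.6309
5. ⊥bis P6·P3 via (25.035,17.105): [(18.5659, 0) (27.9175, 0) (42.6173, 22.5716) (32.8672, 37.8143)]  |A|=398.8803
6. ⊥bis P6·P4 via (47.02,17.72): [(18.5659, 0) (27.9175, 0) (42.6173, 22.5716) (32.8672, 37.8143)]  |A|=398.8803
7. ⊥bis P6·P5 via (23.87,23.13): [(28.4517, 26.1393) (18.5659, 0) (27.9175, 0) (42.6173, 22.5716) (36.8196, 31.6353)]  |A|=362.1664
8. canonical 5-gon: [(28.4517, 26.1393) (18.5659, 0) (27.9175, 0) (42.6173, 22.5716) (36.8196, 31.6353)]
9. shoelace: 362.1664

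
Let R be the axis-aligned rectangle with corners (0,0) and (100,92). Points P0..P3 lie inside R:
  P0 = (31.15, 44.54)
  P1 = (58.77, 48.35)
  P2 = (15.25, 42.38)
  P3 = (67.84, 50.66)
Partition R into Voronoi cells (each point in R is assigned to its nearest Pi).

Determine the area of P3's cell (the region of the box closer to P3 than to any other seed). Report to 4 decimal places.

Area of P3's cell: 3293.8140

1. box [0,100]×[0,92]: [(0, 0) (100, 0) (100, 92) (0, 92)]
2. ⊥bis P3·P0 via (49.495,47.6): [(57.4348, 0) (100, 0) (100, 92) (42.0889, 92)]  |A|=4621.9066
3. ⊥bis P3·P1 via (63.305,49.505): [(75.9132, 0) (100, 0) (100, 92) (52.4821, 92)]  |A|=3293.814
4. ⊥bis P3·P2 via (41.545,46.52): [(75.9132, 0) (100, 0) (100, 92) (52.4821, 92)]  |A|=3293.814
5. canonical 4-gon: [(75.9132, 0) (100, 0) (100, 92) (52.4821, 92)]
6. shoelace: 3293.814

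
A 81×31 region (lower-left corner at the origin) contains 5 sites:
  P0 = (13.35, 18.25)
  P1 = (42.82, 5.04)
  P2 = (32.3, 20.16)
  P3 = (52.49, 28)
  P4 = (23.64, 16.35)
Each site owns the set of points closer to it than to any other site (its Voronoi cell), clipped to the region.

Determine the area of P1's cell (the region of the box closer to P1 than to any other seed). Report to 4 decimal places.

Area of P1's cell: 556.1975

1. box [0,81]×[0,31]: [(0, 0) (81, 0) (81, 31) (0, 31)]
2. ⊥bis P1·P0 via (28.085,11.645): [(22.8651, 0) (81, 0) (81, 31) (36.7609, 31)]  |A|=1586.7966
3. ⊥bis P1·P2 via (37.56,12.6): [(24.4127, 3.4525) (22.8651, 0) (81, 0) (81, 31) (64.0056, 31)]  |A|=1211.5356
4. ⊥bis P1·P3 via (47.655,16.52): [(44.8762, 17.6904) (24.4127, 3.4525) (22.8651, 0) (81, 0) (81, 2.4762)]  |A|=583.2462
5. ⊥bis P1·P4 via (33.23,10.695): [(44.8762, 17.6904) (32.1224, 8.8167) (26.9234, 0) (81, 0) (81, 2.4762)]  |A|=556.1975
6. canonical 5-gon: [(44.8762, 17.6904) (32.1224, 8.8167) (26.9234, 0) (81, 0) (81, 2.4762)]
7. shoelace: 556.1975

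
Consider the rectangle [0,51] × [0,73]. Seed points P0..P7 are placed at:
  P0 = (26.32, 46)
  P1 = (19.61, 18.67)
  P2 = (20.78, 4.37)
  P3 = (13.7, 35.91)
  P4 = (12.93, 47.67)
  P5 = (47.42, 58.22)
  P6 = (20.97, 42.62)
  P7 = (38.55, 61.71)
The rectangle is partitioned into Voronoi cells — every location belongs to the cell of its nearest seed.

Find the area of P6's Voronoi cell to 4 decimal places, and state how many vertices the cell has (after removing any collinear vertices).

1. box [0,51]×[0,73]: [(0, 0) (51, 0) (51, 73) (0, 73)]
2. ⊥bis P6·P0 via (23.645,44.31): [(0, 0) (51, 0) (51, 1.0114) (5.5194, 73) (0, 73)]  |A|=2085.9561
3. ⊥bis P6·P1 via (20.29,30.645): [(0, 31.7972) (32.7243, 29.9389) (5.5194, 73) (0, 73)]  |A|=793.0016
4. ⊥bis P6·P2 via (20.875,23.495): [(0, 31.7972) (32.7243, 29.9389) (5.5194, 73) (0, 73)]  |A|=793.0016
5. ⊥bis P6·P3 via (17.335,39.265): [(0, 58.0467) (25.5676, 30.3453) (32.7243, 29.9389) (5.5194, 73) (0, 73)]  |A|=457.4322
6. ⊥bis P6·P4 via (16.95,45.145): [(14.9082, 41.8943) (25.5676, 30.3453) (32.7243, 29.9389) (20.0248, 50.0403)]  |A|=142.3099
7. ⊥bis P6·P5 via (34.195,50.42): [(14.9082, 41.8943) (25.5676, 30.3453) (32.7243, 29.9389) (20.0248, 50.0403)]  |A|=142.3099
8. ⊥bis P6·P7 via (29.76,52.165): [(14.9082, 41.8943) (25.5676, 30.3453) (32.7243, 29.9389) (20.0248, 50.0403)]  |A|=142.3099
9. canonical 4-gon: [(14.9082, 41.8943) (25.5676, 30.3453) (32.7243, 29.9389) (20.0248, 50.0403)]
10. shoelace: 142.3099

Area of P6's cell: 142.3099 (4 vertices)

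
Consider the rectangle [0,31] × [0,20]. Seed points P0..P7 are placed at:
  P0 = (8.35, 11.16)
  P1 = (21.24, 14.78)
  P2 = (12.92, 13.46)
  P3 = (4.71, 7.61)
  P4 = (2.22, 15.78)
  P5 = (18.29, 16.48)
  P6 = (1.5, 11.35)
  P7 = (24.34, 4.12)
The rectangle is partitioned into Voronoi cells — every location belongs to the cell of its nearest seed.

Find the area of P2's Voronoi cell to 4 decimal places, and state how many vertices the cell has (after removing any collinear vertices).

1. box [0,31]×[0,20]: [(0, 0) (31, 0) (31, 20) (0, 20)]
2. ⊥bis P2·P0 via (10.635,12.31): [(16.8304, 0) (31, 0) (31, 20) (6.7648, 20)]  |A|=384.0484
3. ⊥bis P2·P1 via (17.08,14.12): [(16.8304, 0) (19.3202, 0) (16.1471, 20) (6.7648, 20)]  |A|=118.7214
4. ⊥bis P2·P3 via (8.815,10.535): [(16.8304, 0) (19.3202, 0) (16.1471, 20) (6.7648, 20)]  |A|=118.7214
5. ⊥bis P2·P4 via (7.57,14.62): [(8.1428, 17.2619) (16.8304, 0) (19.3202, 0) (16.1471, 20) (8.7365, 20)]  |A|=116.022
6. ⊥bis P2·P5 via (15.605,14.97): [(8.1428, 17.2619) (16.8304, 0) (19.3202, 0) (17.4718, 11.6506) (12.7762, 20) (8.7365, 20)]  |A|=101.9494
7. ⊥bis P2·P6 via (7.21,12.405): [(8.1428, 17.2619) (16.8304, 0) (19.3202, 0) (17.4718, 11.6506) (12.7762, 20) (8.7365, 20)]  |A|=101.9494
8. ⊥bis P2·P7 via (18.63,8.79): [(8.1428, 17.2619) (14.7773, 4.0794) (18.0401, 8.0687) (17.4718, 11.6506) (12.7762, 20) (8.7365, 20)]  |A|=81.1547
9. canonical 6-gon: [(8.1428, 17.2619) (14.7773, 4.0794) (18.0401, 8.0687) (17.4718, 11.6506) (12.7762, 20) (8.7365, 20)]
10. shoelace: 81.1547

Area of P2's cell: 81.1547 (6 vertices)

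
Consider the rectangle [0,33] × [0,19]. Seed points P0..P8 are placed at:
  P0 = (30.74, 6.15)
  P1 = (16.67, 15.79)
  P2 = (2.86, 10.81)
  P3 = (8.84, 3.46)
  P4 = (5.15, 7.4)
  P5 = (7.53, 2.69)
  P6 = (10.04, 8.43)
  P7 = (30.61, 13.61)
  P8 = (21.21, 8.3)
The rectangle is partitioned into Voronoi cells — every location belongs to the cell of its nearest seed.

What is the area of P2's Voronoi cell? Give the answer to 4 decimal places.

1. box [0,33]×[0,19]: [(0, 0) (33, 0) (33, 19) (0, 19)]
2. ⊥bis P2·P0 via (16.8,8.48): [(0, 0) (15.3826, 0) (18.5584, 19) (0, 19)]  |A|=322.4393
3. ⊥bis P2·P1 via (9.765,13.3): [(0, 0) (14.5611, 0) (7.7095, 19) (0, 19)]  |A|=211.5709
4. ⊥bis P2·P3 via (5.85,7.135): [(0, 2.3754) (10.5958, 10.9962) (7.7095, 19) (0, 19)]  |A|=118.928
5. ⊥bis P2·P4 via (4.005,9.105): [(0, 6.4154) (9.8599, 13.0369) (7.7095, 19) (0, 19)]  |A|=85.0277
6. ⊥bis P2·P5 via (5.195,6.75): [(0, 6.4154) (9.8599, 13.0369) (7.7095, 19) (0, 19)]  |A|=85.0277
7. ⊥bis P2·P6 via (6.45,9.62): [(0, 6.4154) (6.9305, 11.0696) (8.6733, 16.3273) (7.7095, 19) (0, 19)]  |A|=79.0411
8. ⊥bis P2·P7 via (16.735,12.21): [(0, 6.4154) (6.9305, 11.0696) (8.6733, 16.3273) (7.7095, 19) (0, 19)]  |A|=79.0411
9. ⊥bis P2·P8 via (12.035,9.555): [(0, 6.4154) (6.9305, 11.0696) (8.6733, 16.3273) (7.7095, 19) (0, 19)]  |A|=79.0411
10. canonical 5-gon: [(0, 6.4154) (6.9305, 11.0696) (8.6733, 16.3273) (7.7095, 19) (0, 19)]
11. shoelace: 79.0411

Area of P2's cell: 79.0411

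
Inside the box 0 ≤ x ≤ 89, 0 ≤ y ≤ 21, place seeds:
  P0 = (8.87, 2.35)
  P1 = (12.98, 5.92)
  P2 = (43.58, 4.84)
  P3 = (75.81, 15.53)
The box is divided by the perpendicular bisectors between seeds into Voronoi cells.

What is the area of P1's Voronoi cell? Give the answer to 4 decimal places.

Area of P1's cell: 476.3694

1. box [0,89]×[0,21]: [(0, 0) (89, 0) (89, 21) (0, 21)]
2. ⊥bis P1·P0 via (10.925,4.135): [(0, 16.7125) (14.5167, 0) (89, 0) (89, 21) (0, 21)]  |A|=1747.6945
3. ⊥bis P1·P2 via (28.28,5.38): [(0, 16.7125) (14.5167, 0) (28.0901, 0) (28.8313, 21) (0, 21)]  |A|=476.3694
4. ⊥bis P1·P3 via (44.395,10.725): [(0, 16.7125) (14.5167, 0) (28.0901, 0) (28.8313, 21) (0, 21)]  |A|=476.3694
5. canonical 5-gon: [(0, 16.7125) (14.5167, 0) (28.0901, 0) (28.8313, 21) (0, 21)]
6. shoelace: 476.3694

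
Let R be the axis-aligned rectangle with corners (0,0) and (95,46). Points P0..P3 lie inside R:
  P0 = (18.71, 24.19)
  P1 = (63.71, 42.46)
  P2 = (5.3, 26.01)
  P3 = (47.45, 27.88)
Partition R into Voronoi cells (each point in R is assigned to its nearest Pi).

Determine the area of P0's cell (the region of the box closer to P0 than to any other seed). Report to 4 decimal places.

Area of P0's cell: 1000.4854

1. box [0,95]×[0,46]: [(0, 0) (95, 0) (95, 46) (0, 46)]
2. ⊥bis P0·P1 via (41.21,33.325): [(0, 0) (54.74, 0) (36.0639, 46) (0, 46)]  |A|=2088.4897
3. ⊥bis P0·P2 via (12.005,25.1): [(8.5984, 0) (54.74, 0) (36.0639, 46) (14.8415, 46)]  |A|=1549.3702
4. ⊥bis P0·P3 via (33.08,26.035): [(8.5984, 0) (36.4227, 0) (30.5166, 46) (14.8415, 46)]  |A|=1000.4854
5. canonical 4-gon: [(8.5984, 0) (36.4227, 0) (30.5166, 46) (14.8415, 46)]
6. shoelace: 1000.4854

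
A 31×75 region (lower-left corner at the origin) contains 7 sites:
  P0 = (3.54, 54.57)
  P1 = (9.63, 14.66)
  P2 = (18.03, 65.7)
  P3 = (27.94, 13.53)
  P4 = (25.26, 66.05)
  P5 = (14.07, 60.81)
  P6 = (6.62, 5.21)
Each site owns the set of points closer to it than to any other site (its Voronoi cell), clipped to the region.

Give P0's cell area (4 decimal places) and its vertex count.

Area of P0's cell: 411.8151 (4 vertices)

1. box [0,31]×[0,75]: [(0, 0) (31, 0) (31, 75) (0, 75)]
2. ⊥bis P0·P1 via (6.585,34.615): [(0, 33.6102) (31, 38.3406) (31, 75) (0, 75)]  |A|=1209.7635
3. ⊥bis P0·P2 via (10.785,60.135): [(0, 74.1758) (0, 33.6102) (27.8902, 37.866)]  |A|=565.6915
4. ⊥bis P0·P3 via (15.74,34.05): [(26.0932, 40.2054) (0, 74.1758) (0, 33.6102) (20.1794, 36.6894)]  |A|=555.6151
5. ⊥bis P0·P4 via (14.4,60.31): [(25.2813, 39.7227) (22.672, 44.6594) (0, 74.1758) (0, 33.6102) (20.1794, 36.6894)]  |A|=552.9812
6. ⊥bis P0·P5 via (8.805,57.69): [(20.9709, 37.16) (0, 72.5484) (0, 33.6102) (20.1794, 36.6894)]  |A|=411.8151
7. ⊥bis P0·P6 via (5.08,29.89): [(20.9709, 37.16) (0, 72.5484) (0, 33.6102) (20.1794, 36.6894)]  |A|=411.8151
8. canonical 4-gon: [(20.9709, 37.16) (0, 72.5484) (0, 33.6102) (20.1794, 36.6894)]
9. shoelace: 411.8151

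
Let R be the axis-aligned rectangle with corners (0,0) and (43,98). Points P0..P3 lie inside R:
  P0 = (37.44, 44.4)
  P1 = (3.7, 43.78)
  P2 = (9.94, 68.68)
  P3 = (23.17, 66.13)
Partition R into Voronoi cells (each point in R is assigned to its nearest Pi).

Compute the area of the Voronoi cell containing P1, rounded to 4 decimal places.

Area of P1's cell: 1143.2657

1. box [0,43]×[0,98]: [(0, 0) (43, 0) (43, 98) (0, 98)]
2. ⊥bis P1·P0 via (20.57,44.09): [(0, 0) (21.3802, 0) (19.5794, 98) (0, 98)]  |A|=2007.0179
3. ⊥bis P1·P2 via (6.82,56.23): [(0, 57.9391) (0, 0) (21.3802, 0) (20.4095, 52.8244)]  |A|=1155.9523
4. ⊥bis P1·P3 via (13.435,54.955): [(14.0518, 54.4177) (0, 57.9391) (0, 0) (21.3802, 0) (20.4832, 48.815)]  |A|=1143.2657
5. canonical 5-gon: [(14.0518, 54.4177) (0, 57.9391) (0, 0) (21.3802, 0) (20.4832, 48.815)]
6. shoelace: 1143.2657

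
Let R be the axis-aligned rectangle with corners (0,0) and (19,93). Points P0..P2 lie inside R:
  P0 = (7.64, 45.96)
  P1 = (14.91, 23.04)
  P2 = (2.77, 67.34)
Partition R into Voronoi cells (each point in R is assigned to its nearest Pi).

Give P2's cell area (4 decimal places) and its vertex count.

Area of P2's cell: 672.0618 (4 vertices)

1. box [0,19]×[0,93]: [(0, 0) (19, 0) (19, 93) (0, 93)]
2. ⊥bis P2·P0 via (5.205,56.65): [(0, 55.4644) (19, 59.7923) (19, 93) (0, 93)]  |A|=672.0618
3. ⊥bis P2·P1 via (8.84,45.19): [(0, 55.4644) (19, 59.7923) (19, 93) (0, 93)]  |A|=672.0618
4. canonical 4-gon: [(0, 55.4644) (19, 59.7923) (19, 93) (0, 93)]
5. shoelace: 672.0618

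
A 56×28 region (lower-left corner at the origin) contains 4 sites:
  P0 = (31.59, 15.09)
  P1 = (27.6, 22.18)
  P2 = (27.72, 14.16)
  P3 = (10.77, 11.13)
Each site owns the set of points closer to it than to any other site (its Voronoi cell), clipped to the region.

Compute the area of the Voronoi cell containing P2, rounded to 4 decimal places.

Area of P2's cell: 201.1266

1. box [0,56]×[0,28]: [(0, 0) (56, 0) (56, 28) (0, 28)]
2. ⊥bis P2·P0 via (29.655,14.625): [(0, 0) (33.1695, 0) (26.4409, 28) (0, 28)]  |A|=834.5454
3. ⊥bis P2·P1 via (27.66,18.17): [(0, 17.7561) (0, 0) (33.1695, 0) (28.799, 18.187)]  |A|=557.3074
4. ⊥bis P2·P3 via (19.245,12.645): [(18.2824, 18.0297) (21.5054, 0) (33.1695, 0) (28.799, 18.187)]  |A|=201.1266
5. canonical 4-gon: [(18.2824, 18.0297) (21.5054, 0) (33.1695, 0) (28.799, 18.187)]
6. shoelace: 201.1266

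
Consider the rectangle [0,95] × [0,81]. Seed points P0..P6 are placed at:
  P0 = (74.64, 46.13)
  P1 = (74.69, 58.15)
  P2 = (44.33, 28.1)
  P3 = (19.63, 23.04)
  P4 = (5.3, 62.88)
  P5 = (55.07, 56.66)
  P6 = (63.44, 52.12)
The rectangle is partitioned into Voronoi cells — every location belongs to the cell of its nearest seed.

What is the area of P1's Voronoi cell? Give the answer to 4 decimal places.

1. box [0,95]×[0,81]: [(0, 0) (95, 0) (95, 81) (0, 81)]
2. ⊥bis P1·P0 via (74.665,52.14): [(0, 52.4506) (95, 52.0554) (95, 81) (0, 81)]  |A|=2730.9651
3. ⊥bis P1·P2 via (59.51,43.125): [(50.4875, 52.2406) (95, 52.0554) (95, 81) (22.0217, 81)]  |A|=1693.6045
4. ⊥bis P1·P3 via (47.16,40.595): [(50.4875, 52.2406) (95, 52.0554) (95, 81) (22.0217, 81)]  |A|=1693.6045
5. ⊥bis P1·P4 via (39.995,60.515): [(40.1434, 62.6914) (50.4875, 52.2406) (95, 52.0554) (95, 81) (41.3914, 81)]  |A|=1516.2894
6. ⊥bis P1·P5 via (64.88,57.405): [(65.2769, 52.1791) (95, 52.0554) (95, 81) (63.0881, 81)]  |A|=890.027
7. ⊥bis P1·P6 via (69.065,55.135): [(64.39, 63.857) (70.6614, 52.1567) (95, 52.0554) (95, 81) (63.0881, 81)]  |A|=858.597
8. canonical 5-gon: [(64.39, 63.857) (70.6614, 52.1567) (95, 52.0554) (95, 81) (63.0881, 81)]
9. shoelace: 858.597

Area of P1's cell: 858.5970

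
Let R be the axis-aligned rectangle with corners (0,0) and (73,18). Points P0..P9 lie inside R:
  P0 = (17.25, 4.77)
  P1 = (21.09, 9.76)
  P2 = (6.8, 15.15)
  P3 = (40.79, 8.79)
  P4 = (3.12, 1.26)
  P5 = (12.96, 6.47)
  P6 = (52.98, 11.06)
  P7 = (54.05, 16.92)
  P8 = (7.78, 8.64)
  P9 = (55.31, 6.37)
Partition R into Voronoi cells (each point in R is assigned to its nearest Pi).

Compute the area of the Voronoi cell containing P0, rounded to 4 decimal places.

Area of P0's cell: 72.9824

1. box [0,73]×[0,18]: [(0, 0) (73, 0) (73, 18) (0, 18)]
2. ⊥bis P0·P1 via (19.17,7.265): [(0, 0) (28.6107, 0) (5.2201, 18) (0, 18)]  |A|=304.4773
3. ⊥bis P0·P2 via (12.025,9.96): [(2.1317, 0) (28.6107, 0) (13.6032, 11.5489)]  |A|=152.9011
4. ⊥bis P0·P3 via (29.02,6.78): [(2.1317, 0) (28.6107, 0) (13.6032, 11.5489)]  |A|=152.9011
5. ⊥bis P0·P4 via (10.185,3.015): [(9.173, 7.0888) (10.9339, 0) (28.6107, 0) (13.6032, 11.5489)]  |A|=121.7025
6. ⊥bis P0·P5 via (15.105,5.62): [(12.878, 0) (28.6107, 0) (16.5545, 9.2778)]  |A|=72.9824
7. ⊥bis P0·P6 via (35.115,7.915): [(12.878, 0) (28.6107, 0) (16.5545, 9.2778)]  |A|=72.9824
8. ⊥bis P0·P7 via (35.65,10.845): [(12.878, 0) (28.6107, 0) (16.5545, 9.2778)]  |A|=72.9824
9. ⊥bis P0·P8 via (12.515,6.705): [(12.878, 0) (28.6107, 0) (16.5545, 9.2778)]  |A|=72.9824
10. ⊥bis P0·P9 via (36.28,5.57): [(12.878, 0) (28.6107, 0) (16.5545, 9.2778)]  |A|=72.9824
11. canonical 3-gon: [(12.878, 0) (28.6107, 0) (16.5545, 9.2778)]
12. shoelace: 72.9824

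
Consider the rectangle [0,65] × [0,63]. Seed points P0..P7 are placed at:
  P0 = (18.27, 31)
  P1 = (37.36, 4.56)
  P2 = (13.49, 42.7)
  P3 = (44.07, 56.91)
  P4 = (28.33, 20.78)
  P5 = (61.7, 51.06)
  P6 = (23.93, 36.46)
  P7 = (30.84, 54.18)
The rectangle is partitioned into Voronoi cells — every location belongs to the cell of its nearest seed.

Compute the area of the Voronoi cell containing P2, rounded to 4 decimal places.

1. box [0,65]×[0,63]: [(0, 0) (65, 0) (65, 63) (0, 63)]
2. ⊥bis P2·P0 via (15.88,36.85): [(0, 30.3623) (65, 56.9178) (65, 63) (0, 63)]  |A|=1258.3967
3. ⊥bis P2·P1 via (25.425,23.63): [(0, 30.3623) (65, 56.9178) (65, 63) (0, 63)]  |A|=1258.3967
4. ⊥bis P2·P3 via (28.78,49.805): [(0, 30.3623) (31.7812, 43.3464) (22.6485, 63) (0, 63)]  |A|=741.1956
5. ⊥bis P2·P4 via (20.91,31.74): [(0, 30.3623) (31.7812, 43.3464) (22.6485, 63) (0, 63)]  |A|=741.1956
6. ⊥bis P2·P5 via (37.595,46.88): [(0, 30.3623) (31.7812, 43.3464) (22.6485, 63) (0, 63)]  |A|=741.1956
7. ⊥bis P2·P6 via (18.71,39.58): [(0, 30.3623) (17.4654, 37.4977) (27.0486, 53.5311) (22.6485, 63) (0, 63)]  |A|=654.455
8. ⊥bis P2·P7 via (22.165,48.44): [(0, 30.3623) (17.4654, 37.4977) (23.1321, 46.9785) (12.5311, 63) (0, 63)]  |A|=540.448
9. canonical 5-gon: [(0, 30.3623) (17.4654, 37.4977) (23.1321, 46.9785) (12.5311, 63) (0, 63)]
10. shoelace: 540.448

Area of P2's cell: 540.4480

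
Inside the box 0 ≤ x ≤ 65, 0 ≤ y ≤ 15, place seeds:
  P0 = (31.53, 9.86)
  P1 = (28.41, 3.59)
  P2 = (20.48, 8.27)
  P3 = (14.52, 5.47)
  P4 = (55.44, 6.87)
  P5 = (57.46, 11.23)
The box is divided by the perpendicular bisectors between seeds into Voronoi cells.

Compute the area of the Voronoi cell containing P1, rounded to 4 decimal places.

1. box [0,65]×[0,15]: [(0, 0) (65, 0) (65, 15) (0, 15)]
2. ⊥bis P1·P0 via (29.97,6.725): [(0, 0) (43.4847, 0) (13.3404, 15) (0, 15)]  |A|=426.1882
3. ⊥bis P1·P2 via (24.445,5.93): [(20.9453, 0) (43.4847, 0) (26.0619, 8.6697)]  |A|=97.7048
4. ⊥bis P1·P3 via (21.465,4.53): [(20.9453, 0) (43.4847, 0) (26.0619, 8.6697)]  |A|=97.7048
5. ⊥bis P1·P4 via (41.925,5.23): [(20.9453, 0) (42.5596, 0) (42.5002, 0.4899) (26.0619, 8.6697)]  |A|=97.4782
6. ⊥bis P1·P5 via (42.935,7.41): [(20.9453, 0) (42.5596, 0) (42.5002, 0.4899) (26.0619, 8.6697)]  |A|=97.4782
7. canonical 4-gon: [(20.9453, 0) (42.5596, 0) (42.5002, 0.4899) (26.0619, 8.6697)]
8. shoelace: 97.4782

Area of P1's cell: 97.4782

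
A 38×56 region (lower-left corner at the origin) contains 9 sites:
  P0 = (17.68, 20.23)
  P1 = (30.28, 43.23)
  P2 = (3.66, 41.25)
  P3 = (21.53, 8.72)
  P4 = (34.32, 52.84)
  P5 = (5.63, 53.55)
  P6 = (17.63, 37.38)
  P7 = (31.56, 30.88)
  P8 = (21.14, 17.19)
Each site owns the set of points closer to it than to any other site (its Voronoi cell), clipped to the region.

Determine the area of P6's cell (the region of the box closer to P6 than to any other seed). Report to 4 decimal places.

1. box [0,38]×[0,56]: [(0, 0) (38, 0) (38, 56) (0, 56)]
2. ⊥bis P6·P0 via (17.655,28.805): [(0, 28.7535) (38, 28.8643) (38, 56) (0, 56)]  |A|=1033.261
3. ⊥bis P6·P1 via (23.955,40.305): [(0, 28.7535) (29.2575, 28.8388) (16.6968, 56) (0, 56)]  |A|=625.3352
4. ⊥bis P6·P2 via (10.645,39.315): [(7.7255, 28.7761) (29.2575, 28.8388) (16.6968, 56) (15.2671, 56)]  |A|=312.2736
5. ⊥bis P6·P3 via (19.58,23.05): [(7.7255, 28.7761) (29.2575, 28.8388) (16.6968, 56) (15.2671, 56)]  |A|=312.2736
6. ⊥bis P6·P4 via (25.975,45.11): [(7.7255, 28.7761) (29.2575, 28.8388) (17.5037, 54.2553) (15.8876, 56) (15.2671, 56)]  |A|=311.5677
7. ⊥bis P6·P5 via (11.63,45.465): [(12.5347, 46.1364) (7.7255, 28.7761) (29.2575, 28.8388) (19.0294, 50.9562)]  |A|=283.2223
8. ⊥bis P6·P7 via (24.595,34.13): [(12.5347, 46.1364) (7.7255, 28.7761) (22.1163, 28.818) (25.7078, 36.5148) (19.0294, 50.9562)]  |A|=255.7775
9. ⊥bis P6·P8 via (19.385,27.285): [(12.5347, 46.1364) (7.7255, 28.7761) (22.1163, 28.818) (25.7078, 36.5148) (19.0294, 50.9562)]  |A|=255.7775
10. canonical 5-gon: [(12.5347, 46.1364) (7.7255, 28.7761) (22.1163, 28.818) (25.7078, 36.5148) (19.0294, 50.9562)]
11. shoelace: 255.7775

Area of P6's cell: 255.7775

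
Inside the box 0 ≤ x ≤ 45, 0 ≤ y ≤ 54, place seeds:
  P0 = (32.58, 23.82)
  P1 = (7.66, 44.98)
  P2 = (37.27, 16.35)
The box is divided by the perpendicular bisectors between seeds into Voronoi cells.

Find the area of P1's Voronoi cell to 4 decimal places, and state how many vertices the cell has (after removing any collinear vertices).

1. box [0,45]×[0,54]: [(0, 0) (45, 0) (45, 54) (0, 54)]
2. ⊥bis P1·P0 via (20.12,34.4): [(0, 10.7048) (36.7627, 54) (0, 54)]  |A|=795.8241
3. ⊥bis P1·P2 via (22.465,30.665): [(0, 10.7048) (36.7627, 54) (0, 54)]  |A|=795.8241
4. canonical 3-gon: [(0, 10.7048) (36.7627, 54) (0, 54)]
5. shoelace: 795.8241

Area of P1's cell: 795.8241 (3 vertices)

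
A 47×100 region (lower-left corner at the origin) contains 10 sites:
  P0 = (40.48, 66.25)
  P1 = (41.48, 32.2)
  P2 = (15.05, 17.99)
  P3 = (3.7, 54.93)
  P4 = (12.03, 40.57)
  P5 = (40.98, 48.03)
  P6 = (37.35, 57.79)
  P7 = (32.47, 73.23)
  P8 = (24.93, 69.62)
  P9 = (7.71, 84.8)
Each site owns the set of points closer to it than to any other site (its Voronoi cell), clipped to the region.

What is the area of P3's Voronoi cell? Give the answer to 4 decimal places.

1. box [0,47]×[0,100]: [(0, 0) (47, 0) (47, 100) (0, 100)]
2. ⊥bis P3·P0 via (22.09,60.59): [(0, 0) (40.7381, 0) (9.9605, 100) (0, 100)]  |A|=2534.9347
3. ⊥bis P3·P1 via (22.59,43.565): [(0, 6.0177) (25.7258, 48.777) (9.9605, 100) (0, 100)]  |A|=1463.9875
4. ⊥bis P3·P2 via (9.375,36.46): [(0, 33.5795) (20.3428, 39.8299) (25.7258, 48.777) (9.9605, 100) (0, 100)]  |A|=1183.6452
5. ⊥bis P3·P4 via (7.865,47.75): [(0, 43.1876) (23.2882, 56.6968) (9.9605, 100) (0, 100)]  |A|=877.192
6. ⊥bis P3·P5 via (22.34,51.48): [(0, 43.1876) (23.2882, 56.6968) (9.9605, 100) (0, 100)]  |A|=877.192
7. ⊥bis P3·P6 via (20.525,56.36): [(0, 43.1876) (20.6276, 55.1533) (19.4313, 69.2285) (9.9605, 100) (0, 100)]  |A|=857.544
8. ⊥bis P3·P7 via (18.085,64.08): [(0, 92.512) (0, 43.1876) (20.6276, 55.1533) (20.144, 60.843)]  |A|=558.3694
9. ⊥bis P3·P8 via (14.315,62.275): [(0, 82.963) (0, 43.1876) (19.6394, 54.5801)]  |A|=390.5829
10. ⊥bis P3·P9 via (5.705,69.865): [(9.407, 69.368) (0, 70.6309) (0, 43.1876) (19.6394, 54.5801)]  |A|=332.5784
11. canonical 4-gon: [(9.407, 69.368) (0, 70.6309) (0, 43.1876) (19.6394, 54.5801)]
12. shoelace: 332.5784

Area of P3's cell: 332.5784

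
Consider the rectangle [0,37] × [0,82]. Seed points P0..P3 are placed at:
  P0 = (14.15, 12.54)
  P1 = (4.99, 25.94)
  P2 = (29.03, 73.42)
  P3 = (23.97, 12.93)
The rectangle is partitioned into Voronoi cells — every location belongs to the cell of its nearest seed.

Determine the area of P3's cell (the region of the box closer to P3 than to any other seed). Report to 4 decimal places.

1. box [0,37]×[0,82]: [(0, 0) (37, 0) (37, 82) (0, 82)]
2. ⊥bis P3·P0 via (19.06,12.735): [(19.5658, 0) (37, 0) (37, 82) (16.3091, 82)]  |A|=1563.1283
3. ⊥bis P3·P1 via (14.48,19.435): [(18.5577, 25.3838) (19.5658, 0) (37, 0) (37, 52.2889)]  |A|=703.4387
4. ⊥bis P3·P2 via (26.5,43.175): [(30.5222, 42.8385) (18.5577, 25.3838) (19.5658, 0) (37, 0) (37, 42.2967)]  |A|=671.0746
5. canonical 5-gon: [(30.5222, 42.8385) (18.5577, 25.3838) (19.5658, 0) (37, 0) (37, 42.2967)]
6. shoelace: 671.0746

Area of P3's cell: 671.0746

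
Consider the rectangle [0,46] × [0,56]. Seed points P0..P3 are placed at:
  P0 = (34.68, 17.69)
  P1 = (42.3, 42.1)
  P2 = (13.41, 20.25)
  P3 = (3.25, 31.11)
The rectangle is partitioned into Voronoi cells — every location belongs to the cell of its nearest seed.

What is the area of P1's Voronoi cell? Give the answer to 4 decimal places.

1. box [0,46]×[0,56]: [(0, 0) (46, 0) (46, 56) (0, 56)]
2. ⊥bis P1·P0 via (38.49,29.895): [(0, 41.9103) (46, 27.5506) (46, 56) (0, 56)]  |A|=978.3984
3. ⊥bis P1·P2 via (27.855,31.175): [(25.8354, 33.8454) (46, 27.5506) (46, 56) (9.0794, 56)]  |A|=695.8166
4. ⊥bis P1·P3 via (22.775,36.605): [(22.1982, 38.6543) (25.8354, 33.8454) (46, 27.5506) (46, 56) (17.3166, 56)]  |A|=624.3772
5. canonical 5-gon: [(22.1982, 38.6543) (25.8354, 33.8454) (46, 27.5506) (46, 56) (17.3166, 56)]
6. shoelace: 624.3772

Area of P1's cell: 624.3772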